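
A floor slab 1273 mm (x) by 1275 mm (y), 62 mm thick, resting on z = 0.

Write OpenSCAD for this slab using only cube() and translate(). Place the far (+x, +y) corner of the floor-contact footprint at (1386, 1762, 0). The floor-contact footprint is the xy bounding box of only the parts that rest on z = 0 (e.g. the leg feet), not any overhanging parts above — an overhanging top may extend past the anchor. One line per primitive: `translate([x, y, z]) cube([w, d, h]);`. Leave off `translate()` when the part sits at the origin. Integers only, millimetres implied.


translate([113, 487, 0]) cube([1273, 1275, 62]);


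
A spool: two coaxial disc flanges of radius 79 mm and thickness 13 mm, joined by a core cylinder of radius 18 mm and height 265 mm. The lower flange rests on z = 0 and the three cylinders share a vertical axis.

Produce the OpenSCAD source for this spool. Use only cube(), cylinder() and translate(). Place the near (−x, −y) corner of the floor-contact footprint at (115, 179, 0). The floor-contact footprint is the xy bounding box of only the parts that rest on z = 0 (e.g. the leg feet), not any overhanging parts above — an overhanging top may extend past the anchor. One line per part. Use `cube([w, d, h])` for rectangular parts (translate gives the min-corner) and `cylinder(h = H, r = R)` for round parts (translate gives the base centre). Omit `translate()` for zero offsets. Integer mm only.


translate([194, 258, 0]) cylinder(h = 13, r = 79);
translate([194, 258, 13]) cylinder(h = 265, r = 18);
translate([194, 258, 278]) cylinder(h = 13, r = 79);


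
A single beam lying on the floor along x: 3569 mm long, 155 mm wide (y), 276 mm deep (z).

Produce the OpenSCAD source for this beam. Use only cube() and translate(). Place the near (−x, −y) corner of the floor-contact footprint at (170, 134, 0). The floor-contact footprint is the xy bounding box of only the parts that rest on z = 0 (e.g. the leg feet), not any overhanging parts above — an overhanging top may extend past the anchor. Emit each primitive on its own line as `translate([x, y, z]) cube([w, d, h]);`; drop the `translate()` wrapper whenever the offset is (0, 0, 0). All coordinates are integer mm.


translate([170, 134, 0]) cube([3569, 155, 276]);


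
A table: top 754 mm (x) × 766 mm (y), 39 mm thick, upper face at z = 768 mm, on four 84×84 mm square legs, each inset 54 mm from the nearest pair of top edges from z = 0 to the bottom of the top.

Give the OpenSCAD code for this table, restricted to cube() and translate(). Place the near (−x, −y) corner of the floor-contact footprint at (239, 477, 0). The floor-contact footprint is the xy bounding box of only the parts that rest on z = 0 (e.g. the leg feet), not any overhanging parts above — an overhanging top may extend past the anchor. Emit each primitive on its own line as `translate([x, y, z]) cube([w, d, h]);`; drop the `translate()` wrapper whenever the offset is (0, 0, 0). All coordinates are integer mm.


translate([185, 423, 729]) cube([754, 766, 39]);
translate([239, 477, 0]) cube([84, 84, 729]);
translate([801, 477, 0]) cube([84, 84, 729]);
translate([239, 1051, 0]) cube([84, 84, 729]);
translate([801, 1051, 0]) cube([84, 84, 729]);


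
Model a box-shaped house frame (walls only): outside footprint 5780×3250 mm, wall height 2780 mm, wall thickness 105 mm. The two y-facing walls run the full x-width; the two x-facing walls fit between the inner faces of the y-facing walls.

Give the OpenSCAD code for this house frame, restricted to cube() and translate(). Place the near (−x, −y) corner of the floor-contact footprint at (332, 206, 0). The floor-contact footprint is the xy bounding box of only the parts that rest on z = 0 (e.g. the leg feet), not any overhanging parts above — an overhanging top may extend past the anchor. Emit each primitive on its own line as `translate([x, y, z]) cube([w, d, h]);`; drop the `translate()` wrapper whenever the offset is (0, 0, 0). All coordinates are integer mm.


translate([332, 206, 0]) cube([5780, 105, 2780]);
translate([332, 3351, 0]) cube([5780, 105, 2780]);
translate([332, 311, 0]) cube([105, 3040, 2780]);
translate([6007, 311, 0]) cube([105, 3040, 2780]);


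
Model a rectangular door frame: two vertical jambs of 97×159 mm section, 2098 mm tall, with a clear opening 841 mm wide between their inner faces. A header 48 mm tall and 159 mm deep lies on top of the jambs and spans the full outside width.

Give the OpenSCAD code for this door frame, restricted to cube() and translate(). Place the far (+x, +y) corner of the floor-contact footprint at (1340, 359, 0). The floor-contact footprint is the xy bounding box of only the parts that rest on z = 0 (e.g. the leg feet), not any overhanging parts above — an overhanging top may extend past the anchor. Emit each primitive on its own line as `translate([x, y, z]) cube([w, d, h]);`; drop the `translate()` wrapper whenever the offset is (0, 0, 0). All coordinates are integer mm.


translate([305, 200, 0]) cube([97, 159, 2098]);
translate([1243, 200, 0]) cube([97, 159, 2098]);
translate([305, 200, 2098]) cube([1035, 159, 48]);


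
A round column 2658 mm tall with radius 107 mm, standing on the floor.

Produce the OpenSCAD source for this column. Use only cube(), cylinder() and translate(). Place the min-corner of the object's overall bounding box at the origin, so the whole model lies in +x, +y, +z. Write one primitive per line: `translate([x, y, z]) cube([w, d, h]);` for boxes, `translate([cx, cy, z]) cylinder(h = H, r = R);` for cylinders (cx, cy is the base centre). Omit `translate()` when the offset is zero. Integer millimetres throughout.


translate([107, 107, 0]) cylinder(h = 2658, r = 107);


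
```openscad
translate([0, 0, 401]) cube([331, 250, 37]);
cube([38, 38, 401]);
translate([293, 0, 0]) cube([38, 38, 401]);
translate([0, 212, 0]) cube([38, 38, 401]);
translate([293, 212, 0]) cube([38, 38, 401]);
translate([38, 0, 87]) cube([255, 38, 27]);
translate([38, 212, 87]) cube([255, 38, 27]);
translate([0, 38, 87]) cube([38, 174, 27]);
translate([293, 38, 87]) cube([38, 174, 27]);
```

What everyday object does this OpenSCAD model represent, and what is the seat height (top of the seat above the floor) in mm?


A stool. The seat height is 438 mm.

A 331×250×37 slab at z = 401 on four corner posts — a stool. The seat top is 401 + 37 = 438 mm.


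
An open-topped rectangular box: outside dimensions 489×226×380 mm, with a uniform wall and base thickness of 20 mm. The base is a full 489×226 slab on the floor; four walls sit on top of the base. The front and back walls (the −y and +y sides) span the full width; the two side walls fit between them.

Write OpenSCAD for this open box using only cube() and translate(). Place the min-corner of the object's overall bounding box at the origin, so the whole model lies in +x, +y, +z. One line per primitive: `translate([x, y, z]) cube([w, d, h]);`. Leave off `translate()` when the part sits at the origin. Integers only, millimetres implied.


cube([489, 226, 20]);
translate([0, 0, 20]) cube([489, 20, 360]);
translate([0, 206, 20]) cube([489, 20, 360]);
translate([0, 20, 20]) cube([20, 186, 360]);
translate([469, 20, 20]) cube([20, 186, 360]);


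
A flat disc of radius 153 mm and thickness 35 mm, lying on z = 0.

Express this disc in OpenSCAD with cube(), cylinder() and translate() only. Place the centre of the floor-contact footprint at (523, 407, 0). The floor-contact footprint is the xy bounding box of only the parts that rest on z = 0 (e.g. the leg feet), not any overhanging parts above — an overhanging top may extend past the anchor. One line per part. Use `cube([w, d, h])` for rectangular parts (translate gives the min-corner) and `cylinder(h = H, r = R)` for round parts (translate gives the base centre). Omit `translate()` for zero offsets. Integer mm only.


translate([523, 407, 0]) cylinder(h = 35, r = 153);


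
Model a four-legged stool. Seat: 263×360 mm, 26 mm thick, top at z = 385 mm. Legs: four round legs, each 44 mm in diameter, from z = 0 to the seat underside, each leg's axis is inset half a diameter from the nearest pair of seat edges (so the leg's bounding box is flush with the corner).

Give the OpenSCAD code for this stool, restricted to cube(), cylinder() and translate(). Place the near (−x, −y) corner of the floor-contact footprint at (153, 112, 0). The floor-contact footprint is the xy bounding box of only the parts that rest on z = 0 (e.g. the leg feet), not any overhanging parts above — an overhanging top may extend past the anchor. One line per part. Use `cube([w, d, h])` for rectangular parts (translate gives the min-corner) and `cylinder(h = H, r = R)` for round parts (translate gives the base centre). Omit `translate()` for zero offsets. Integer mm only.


translate([153, 112, 359]) cube([263, 360, 26]);
translate([175, 134, 0]) cylinder(h = 359, r = 22);
translate([394, 134, 0]) cylinder(h = 359, r = 22);
translate([175, 450, 0]) cylinder(h = 359, r = 22);
translate([394, 450, 0]) cylinder(h = 359, r = 22);


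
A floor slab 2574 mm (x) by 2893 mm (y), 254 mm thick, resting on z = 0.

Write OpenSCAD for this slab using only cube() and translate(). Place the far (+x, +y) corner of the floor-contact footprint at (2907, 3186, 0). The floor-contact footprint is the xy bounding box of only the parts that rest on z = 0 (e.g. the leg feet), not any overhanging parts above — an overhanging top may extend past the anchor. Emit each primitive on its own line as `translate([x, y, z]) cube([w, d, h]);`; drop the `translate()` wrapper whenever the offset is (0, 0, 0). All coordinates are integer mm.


translate([333, 293, 0]) cube([2574, 2893, 254]);


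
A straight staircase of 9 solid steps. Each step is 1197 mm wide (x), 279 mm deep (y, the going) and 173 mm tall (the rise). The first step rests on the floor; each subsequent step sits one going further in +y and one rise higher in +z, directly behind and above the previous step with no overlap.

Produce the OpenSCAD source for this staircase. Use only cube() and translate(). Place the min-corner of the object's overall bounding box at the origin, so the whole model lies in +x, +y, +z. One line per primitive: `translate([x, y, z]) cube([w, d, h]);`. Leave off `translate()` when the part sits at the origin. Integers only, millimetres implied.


cube([1197, 279, 173]);
translate([0, 279, 173]) cube([1197, 279, 173]);
translate([0, 558, 346]) cube([1197, 279, 173]);
translate([0, 837, 519]) cube([1197, 279, 173]);
translate([0, 1116, 692]) cube([1197, 279, 173]);
translate([0, 1395, 865]) cube([1197, 279, 173]);
translate([0, 1674, 1038]) cube([1197, 279, 173]);
translate([0, 1953, 1211]) cube([1197, 279, 173]);
translate([0, 2232, 1384]) cube([1197, 279, 173]);


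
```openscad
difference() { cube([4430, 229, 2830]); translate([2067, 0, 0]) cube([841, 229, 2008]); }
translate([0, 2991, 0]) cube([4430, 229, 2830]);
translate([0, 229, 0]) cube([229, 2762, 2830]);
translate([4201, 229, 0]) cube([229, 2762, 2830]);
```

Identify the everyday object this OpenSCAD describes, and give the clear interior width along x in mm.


A single room. The interior width is 3972 mm.

Four walls enclosing a rectangle with a door in the front wall — a room. Outside width 4430 minus two 229 mm walls gives 3972 mm.


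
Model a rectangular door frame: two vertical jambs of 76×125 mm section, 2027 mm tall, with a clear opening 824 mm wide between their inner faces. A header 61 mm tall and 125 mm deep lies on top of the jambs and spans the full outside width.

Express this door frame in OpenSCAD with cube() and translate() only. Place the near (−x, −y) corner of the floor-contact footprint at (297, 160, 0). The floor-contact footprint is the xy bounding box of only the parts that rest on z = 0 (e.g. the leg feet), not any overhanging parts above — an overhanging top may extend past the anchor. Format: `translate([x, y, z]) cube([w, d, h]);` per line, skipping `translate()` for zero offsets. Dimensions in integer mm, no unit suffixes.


translate([297, 160, 0]) cube([76, 125, 2027]);
translate([1197, 160, 0]) cube([76, 125, 2027]);
translate([297, 160, 2027]) cube([976, 125, 61]);


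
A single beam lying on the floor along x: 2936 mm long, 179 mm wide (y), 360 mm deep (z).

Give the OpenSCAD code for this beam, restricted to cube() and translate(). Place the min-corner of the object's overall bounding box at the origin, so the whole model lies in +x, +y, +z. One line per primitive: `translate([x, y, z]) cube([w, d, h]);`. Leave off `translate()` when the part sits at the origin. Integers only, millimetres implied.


cube([2936, 179, 360]);


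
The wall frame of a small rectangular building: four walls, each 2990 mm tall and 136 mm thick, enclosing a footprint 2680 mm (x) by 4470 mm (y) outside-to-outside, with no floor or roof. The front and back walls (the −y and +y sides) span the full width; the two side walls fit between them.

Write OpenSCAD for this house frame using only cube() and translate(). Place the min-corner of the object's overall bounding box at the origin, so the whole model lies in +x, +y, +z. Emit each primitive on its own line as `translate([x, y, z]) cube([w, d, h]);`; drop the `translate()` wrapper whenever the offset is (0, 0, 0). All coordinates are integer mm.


cube([2680, 136, 2990]);
translate([0, 4334, 0]) cube([2680, 136, 2990]);
translate([0, 136, 0]) cube([136, 4198, 2990]);
translate([2544, 136, 0]) cube([136, 4198, 2990]);


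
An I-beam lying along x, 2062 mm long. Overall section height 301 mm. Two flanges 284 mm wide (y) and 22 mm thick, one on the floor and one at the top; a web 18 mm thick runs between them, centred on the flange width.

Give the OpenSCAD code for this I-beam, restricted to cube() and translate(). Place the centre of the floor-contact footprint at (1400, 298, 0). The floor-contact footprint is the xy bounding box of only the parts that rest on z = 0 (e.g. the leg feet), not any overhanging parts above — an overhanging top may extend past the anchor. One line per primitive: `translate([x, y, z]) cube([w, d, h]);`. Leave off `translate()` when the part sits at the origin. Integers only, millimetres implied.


translate([369, 156, 0]) cube([2062, 284, 22]);
translate([369, 289, 22]) cube([2062, 18, 257]);
translate([369, 156, 279]) cube([2062, 284, 22]);


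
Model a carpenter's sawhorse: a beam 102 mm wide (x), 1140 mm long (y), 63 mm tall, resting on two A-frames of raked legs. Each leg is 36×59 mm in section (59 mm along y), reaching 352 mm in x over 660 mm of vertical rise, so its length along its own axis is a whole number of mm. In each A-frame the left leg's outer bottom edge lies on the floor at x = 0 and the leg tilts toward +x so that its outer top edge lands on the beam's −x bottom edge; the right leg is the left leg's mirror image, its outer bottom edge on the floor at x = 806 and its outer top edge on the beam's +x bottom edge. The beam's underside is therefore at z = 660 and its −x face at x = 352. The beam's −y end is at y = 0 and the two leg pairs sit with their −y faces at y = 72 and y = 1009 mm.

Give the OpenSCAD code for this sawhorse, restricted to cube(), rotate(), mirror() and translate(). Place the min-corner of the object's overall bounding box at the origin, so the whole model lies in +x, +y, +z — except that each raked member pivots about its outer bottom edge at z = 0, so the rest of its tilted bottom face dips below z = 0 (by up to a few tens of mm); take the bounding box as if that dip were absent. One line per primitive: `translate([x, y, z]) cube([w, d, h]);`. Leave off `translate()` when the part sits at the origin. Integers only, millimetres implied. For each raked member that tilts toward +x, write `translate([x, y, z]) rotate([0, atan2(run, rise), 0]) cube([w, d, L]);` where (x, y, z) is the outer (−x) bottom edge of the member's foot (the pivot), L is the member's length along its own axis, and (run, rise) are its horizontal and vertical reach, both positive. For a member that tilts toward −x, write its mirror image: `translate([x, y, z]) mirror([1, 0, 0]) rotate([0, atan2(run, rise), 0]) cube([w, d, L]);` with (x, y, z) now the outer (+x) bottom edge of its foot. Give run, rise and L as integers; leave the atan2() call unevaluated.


// leg length = √(352² + 660²) = 748
// right-leg outer foot x = 2·352 + 102 = 806
// beam min-corner = (352, 0, 660)
translate([352, 0, 660]) cube([102, 1140, 63]);
translate([0, 72, 0]) rotate([0, atan2(352, 660), 0]) cube([36, 59, 748]);
translate([806, 72, 0]) mirror([1, 0, 0]) rotate([0, atan2(352, 660), 0]) cube([36, 59, 748]);
translate([0, 1009, 0]) rotate([0, atan2(352, 660), 0]) cube([36, 59, 748]);
translate([806, 1009, 0]) mirror([1, 0, 0]) rotate([0, atan2(352, 660), 0]) cube([36, 59, 748]);


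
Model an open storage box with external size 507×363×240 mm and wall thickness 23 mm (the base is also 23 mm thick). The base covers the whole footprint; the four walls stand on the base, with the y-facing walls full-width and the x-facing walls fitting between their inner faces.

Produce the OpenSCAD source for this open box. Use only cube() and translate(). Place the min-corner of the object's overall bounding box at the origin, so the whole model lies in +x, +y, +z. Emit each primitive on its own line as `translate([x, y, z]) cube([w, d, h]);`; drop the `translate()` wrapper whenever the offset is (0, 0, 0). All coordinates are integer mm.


cube([507, 363, 23]);
translate([0, 0, 23]) cube([507, 23, 217]);
translate([0, 340, 23]) cube([507, 23, 217]);
translate([0, 23, 23]) cube([23, 317, 217]);
translate([484, 23, 23]) cube([23, 317, 217]);


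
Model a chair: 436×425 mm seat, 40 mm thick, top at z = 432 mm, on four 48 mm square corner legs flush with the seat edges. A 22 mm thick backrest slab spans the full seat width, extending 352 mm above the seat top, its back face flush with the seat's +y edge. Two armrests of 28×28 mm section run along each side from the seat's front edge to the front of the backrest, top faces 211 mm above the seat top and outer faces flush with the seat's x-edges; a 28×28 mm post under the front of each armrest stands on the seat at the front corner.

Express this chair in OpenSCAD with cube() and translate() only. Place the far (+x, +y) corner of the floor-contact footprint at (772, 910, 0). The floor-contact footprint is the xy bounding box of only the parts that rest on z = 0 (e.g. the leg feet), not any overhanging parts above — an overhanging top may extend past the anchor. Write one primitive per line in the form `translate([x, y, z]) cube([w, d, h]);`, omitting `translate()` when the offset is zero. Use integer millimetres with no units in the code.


// leg_h = 432 - 40 = 392
// arm post h = 211 - 28 = 183
translate([336, 485, 392]) cube([436, 425, 40]);
translate([336, 485, 0]) cube([48, 48, 392]);
translate([724, 485, 0]) cube([48, 48, 392]);
translate([336, 862, 0]) cube([48, 48, 392]);
translate([724, 862, 0]) cube([48, 48, 392]);
translate([336, 888, 432]) cube([436, 22, 352]);
translate([336, 485, 615]) cube([28, 403, 28]);
translate([744, 485, 615]) cube([28, 403, 28]);
translate([336, 485, 432]) cube([28, 28, 183]);
translate([744, 485, 432]) cube([28, 28, 183]);


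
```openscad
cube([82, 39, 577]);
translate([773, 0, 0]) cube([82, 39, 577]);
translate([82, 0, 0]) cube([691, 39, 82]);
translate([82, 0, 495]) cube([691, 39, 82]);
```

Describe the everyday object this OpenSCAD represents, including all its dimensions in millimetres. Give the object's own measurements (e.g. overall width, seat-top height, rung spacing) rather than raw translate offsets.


A rectangular picture frame lying in the x–z plane (depth along y). The opening is 691 mm wide (x) by 413 mm tall (z), surrounded by a border 82 mm wide on all four sides. The frame is 39 mm deep and is made of two full-height vertical stiles with two horizontal rails fitted between them.


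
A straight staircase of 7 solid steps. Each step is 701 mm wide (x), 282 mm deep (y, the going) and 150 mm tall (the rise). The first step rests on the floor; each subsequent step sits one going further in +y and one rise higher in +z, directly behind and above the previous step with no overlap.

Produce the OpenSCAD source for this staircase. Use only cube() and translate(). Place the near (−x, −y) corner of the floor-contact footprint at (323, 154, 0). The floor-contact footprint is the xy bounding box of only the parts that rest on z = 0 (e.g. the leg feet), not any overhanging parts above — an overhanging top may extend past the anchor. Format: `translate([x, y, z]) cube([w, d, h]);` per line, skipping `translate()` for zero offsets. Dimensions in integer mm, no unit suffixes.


translate([323, 154, 0]) cube([701, 282, 150]);
translate([323, 436, 150]) cube([701, 282, 150]);
translate([323, 718, 300]) cube([701, 282, 150]);
translate([323, 1000, 450]) cube([701, 282, 150]);
translate([323, 1282, 600]) cube([701, 282, 150]);
translate([323, 1564, 750]) cube([701, 282, 150]);
translate([323, 1846, 900]) cube([701, 282, 150]);


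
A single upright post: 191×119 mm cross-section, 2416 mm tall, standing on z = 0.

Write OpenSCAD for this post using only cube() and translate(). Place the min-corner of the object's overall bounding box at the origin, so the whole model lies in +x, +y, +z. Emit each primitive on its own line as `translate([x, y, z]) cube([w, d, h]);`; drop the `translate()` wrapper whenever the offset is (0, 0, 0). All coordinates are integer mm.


cube([191, 119, 2416]);


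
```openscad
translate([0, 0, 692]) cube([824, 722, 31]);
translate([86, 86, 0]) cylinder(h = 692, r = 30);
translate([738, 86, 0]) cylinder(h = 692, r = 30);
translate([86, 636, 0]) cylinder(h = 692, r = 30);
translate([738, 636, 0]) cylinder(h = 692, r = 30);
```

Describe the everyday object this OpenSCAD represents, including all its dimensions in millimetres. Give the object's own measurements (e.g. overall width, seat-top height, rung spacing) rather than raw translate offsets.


A rectangular dining table. The top is 824×722×31 mm with its upper surface at z = 723 mm. It stands on four round legs of 60 mm diameter, each leg's bounding box inset 56 mm from the nearest pair of top edges, running from the floor to the underside of the top.


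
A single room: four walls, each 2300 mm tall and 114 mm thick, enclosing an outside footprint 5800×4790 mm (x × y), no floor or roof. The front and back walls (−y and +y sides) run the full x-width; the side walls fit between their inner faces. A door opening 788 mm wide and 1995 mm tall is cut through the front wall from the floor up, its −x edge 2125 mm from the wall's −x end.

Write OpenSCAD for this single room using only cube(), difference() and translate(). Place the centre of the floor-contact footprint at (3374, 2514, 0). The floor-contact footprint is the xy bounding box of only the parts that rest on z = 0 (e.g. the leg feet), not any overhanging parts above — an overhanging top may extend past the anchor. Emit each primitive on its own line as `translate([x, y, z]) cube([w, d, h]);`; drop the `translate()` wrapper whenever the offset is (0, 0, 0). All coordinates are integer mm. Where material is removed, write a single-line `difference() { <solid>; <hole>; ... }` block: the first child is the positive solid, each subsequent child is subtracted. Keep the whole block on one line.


difference() { translate([474, 119, 0]) cube([5800, 114, 2300]); translate([2599, 119, 0]) cube([788, 114, 1995]); }
translate([474, 4795, 0]) cube([5800, 114, 2300]);
translate([474, 233, 0]) cube([114, 4562, 2300]);
translate([6160, 233, 0]) cube([114, 4562, 2300]);


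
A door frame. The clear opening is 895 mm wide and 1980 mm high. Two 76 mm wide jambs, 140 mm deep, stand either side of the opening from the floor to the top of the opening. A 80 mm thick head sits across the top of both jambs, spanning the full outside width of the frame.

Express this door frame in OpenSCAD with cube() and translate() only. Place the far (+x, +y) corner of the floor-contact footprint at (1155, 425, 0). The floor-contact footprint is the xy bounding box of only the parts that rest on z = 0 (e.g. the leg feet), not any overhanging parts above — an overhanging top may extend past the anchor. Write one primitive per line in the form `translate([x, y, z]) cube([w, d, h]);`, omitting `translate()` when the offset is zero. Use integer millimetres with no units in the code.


translate([108, 285, 0]) cube([76, 140, 1980]);
translate([1079, 285, 0]) cube([76, 140, 1980]);
translate([108, 285, 1980]) cube([1047, 140, 80]);


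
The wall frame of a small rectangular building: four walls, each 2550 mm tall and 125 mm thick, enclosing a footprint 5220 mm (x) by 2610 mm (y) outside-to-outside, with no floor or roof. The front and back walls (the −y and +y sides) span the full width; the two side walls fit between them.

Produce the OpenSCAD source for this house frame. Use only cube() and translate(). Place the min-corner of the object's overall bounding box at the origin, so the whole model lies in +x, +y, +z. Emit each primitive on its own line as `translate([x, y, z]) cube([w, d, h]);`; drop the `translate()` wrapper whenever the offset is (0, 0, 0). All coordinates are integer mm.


cube([5220, 125, 2550]);
translate([0, 2485, 0]) cube([5220, 125, 2550]);
translate([0, 125, 0]) cube([125, 2360, 2550]);
translate([5095, 125, 0]) cube([125, 2360, 2550]);


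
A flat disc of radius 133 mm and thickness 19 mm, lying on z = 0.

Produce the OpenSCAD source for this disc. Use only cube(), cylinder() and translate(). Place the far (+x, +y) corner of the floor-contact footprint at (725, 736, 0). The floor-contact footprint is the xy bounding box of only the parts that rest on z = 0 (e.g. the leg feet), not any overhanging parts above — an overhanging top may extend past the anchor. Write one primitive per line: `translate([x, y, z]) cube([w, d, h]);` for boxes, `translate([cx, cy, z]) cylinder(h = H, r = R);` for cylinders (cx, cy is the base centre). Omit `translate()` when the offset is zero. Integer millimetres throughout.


translate([592, 603, 0]) cylinder(h = 19, r = 133);


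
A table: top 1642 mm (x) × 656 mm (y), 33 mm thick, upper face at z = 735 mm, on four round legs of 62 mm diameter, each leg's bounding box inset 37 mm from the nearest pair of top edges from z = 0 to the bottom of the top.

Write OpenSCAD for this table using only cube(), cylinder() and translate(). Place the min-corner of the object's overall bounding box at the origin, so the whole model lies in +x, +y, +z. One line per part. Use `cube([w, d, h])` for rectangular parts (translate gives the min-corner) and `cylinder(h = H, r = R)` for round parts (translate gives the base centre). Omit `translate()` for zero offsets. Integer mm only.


// leg_h = 735 - 33 = 702
translate([0, 0, 702]) cube([1642, 656, 33]);
translate([68, 68, 0]) cylinder(h = 702, r = 31);
translate([1574, 68, 0]) cylinder(h = 702, r = 31);
translate([68, 588, 0]) cylinder(h = 702, r = 31);
translate([1574, 588, 0]) cylinder(h = 702, r = 31);


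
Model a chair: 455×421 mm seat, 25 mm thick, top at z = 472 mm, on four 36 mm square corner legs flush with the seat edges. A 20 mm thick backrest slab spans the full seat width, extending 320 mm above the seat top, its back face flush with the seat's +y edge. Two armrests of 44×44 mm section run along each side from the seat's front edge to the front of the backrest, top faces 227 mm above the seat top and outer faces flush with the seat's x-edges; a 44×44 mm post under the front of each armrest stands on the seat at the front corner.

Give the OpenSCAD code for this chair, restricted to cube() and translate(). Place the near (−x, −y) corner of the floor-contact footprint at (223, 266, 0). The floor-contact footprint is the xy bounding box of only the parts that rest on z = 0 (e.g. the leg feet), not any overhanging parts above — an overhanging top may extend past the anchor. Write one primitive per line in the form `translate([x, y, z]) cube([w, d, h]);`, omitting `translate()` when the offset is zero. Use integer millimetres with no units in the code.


translate([223, 266, 447]) cube([455, 421, 25]);
translate([223, 266, 0]) cube([36, 36, 447]);
translate([642, 266, 0]) cube([36, 36, 447]);
translate([223, 651, 0]) cube([36, 36, 447]);
translate([642, 651, 0]) cube([36, 36, 447]);
translate([223, 667, 472]) cube([455, 20, 320]);
translate([223, 266, 655]) cube([44, 401, 44]);
translate([634, 266, 655]) cube([44, 401, 44]);
translate([223, 266, 472]) cube([44, 44, 183]);
translate([634, 266, 472]) cube([44, 44, 183]);


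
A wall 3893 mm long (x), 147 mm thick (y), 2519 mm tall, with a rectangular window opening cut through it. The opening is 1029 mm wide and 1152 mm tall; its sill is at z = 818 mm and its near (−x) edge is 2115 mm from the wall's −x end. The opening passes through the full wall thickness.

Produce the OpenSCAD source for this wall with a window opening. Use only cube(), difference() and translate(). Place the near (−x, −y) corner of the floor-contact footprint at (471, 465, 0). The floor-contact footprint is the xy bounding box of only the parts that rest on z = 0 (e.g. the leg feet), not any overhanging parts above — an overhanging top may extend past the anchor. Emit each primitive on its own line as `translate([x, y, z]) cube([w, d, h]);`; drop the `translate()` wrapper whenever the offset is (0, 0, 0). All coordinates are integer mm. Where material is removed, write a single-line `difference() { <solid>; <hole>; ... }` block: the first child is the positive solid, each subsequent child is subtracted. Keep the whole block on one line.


difference() { translate([471, 465, 0]) cube([3893, 147, 2519]); translate([2586, 465, 818]) cube([1029, 147, 1152]); }


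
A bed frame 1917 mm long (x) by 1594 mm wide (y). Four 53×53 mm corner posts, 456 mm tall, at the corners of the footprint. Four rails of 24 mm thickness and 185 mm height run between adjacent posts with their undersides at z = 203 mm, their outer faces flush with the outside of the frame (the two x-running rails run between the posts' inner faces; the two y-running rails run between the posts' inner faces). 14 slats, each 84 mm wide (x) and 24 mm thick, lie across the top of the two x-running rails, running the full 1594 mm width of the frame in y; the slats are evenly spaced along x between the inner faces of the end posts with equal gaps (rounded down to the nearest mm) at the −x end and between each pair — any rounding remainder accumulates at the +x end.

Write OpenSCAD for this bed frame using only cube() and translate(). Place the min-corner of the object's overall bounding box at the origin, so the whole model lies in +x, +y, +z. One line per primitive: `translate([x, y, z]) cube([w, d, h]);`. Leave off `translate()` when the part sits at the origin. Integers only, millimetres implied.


// slat z = rail_z + rail_h = 203 + 185 = 388
// slat gap = ⌊(1811 − 14·84) / 15⌋ = 42
cube([53, 53, 456]);
translate([0, 1541, 0]) cube([53, 53, 456]);
translate([1864, 0, 0]) cube([53, 53, 456]);
translate([1864, 1541, 0]) cube([53, 53, 456]);
translate([53, 0, 203]) cube([1811, 24, 185]);
translate([53, 1570, 203]) cube([1811, 24, 185]);
translate([0, 53, 203]) cube([24, 1488, 185]);
translate([1893, 53, 203]) cube([24, 1488, 185]);
translate([95, 0, 388]) cube([84, 1594, 24]);
translate([221, 0, 388]) cube([84, 1594, 24]);
translate([347, 0, 388]) cube([84, 1594, 24]);
translate([473, 0, 388]) cube([84, 1594, 24]);
translate([599, 0, 388]) cube([84, 1594, 24]);
translate([725, 0, 388]) cube([84, 1594, 24]);
translate([851, 0, 388]) cube([84, 1594, 24]);
translate([977, 0, 388]) cube([84, 1594, 24]);
translate([1103, 0, 388]) cube([84, 1594, 24]);
translate([1229, 0, 388]) cube([84, 1594, 24]);
translate([1355, 0, 388]) cube([84, 1594, 24]);
translate([1481, 0, 388]) cube([84, 1594, 24]);
translate([1607, 0, 388]) cube([84, 1594, 24]);
translate([1733, 0, 388]) cube([84, 1594, 24]);


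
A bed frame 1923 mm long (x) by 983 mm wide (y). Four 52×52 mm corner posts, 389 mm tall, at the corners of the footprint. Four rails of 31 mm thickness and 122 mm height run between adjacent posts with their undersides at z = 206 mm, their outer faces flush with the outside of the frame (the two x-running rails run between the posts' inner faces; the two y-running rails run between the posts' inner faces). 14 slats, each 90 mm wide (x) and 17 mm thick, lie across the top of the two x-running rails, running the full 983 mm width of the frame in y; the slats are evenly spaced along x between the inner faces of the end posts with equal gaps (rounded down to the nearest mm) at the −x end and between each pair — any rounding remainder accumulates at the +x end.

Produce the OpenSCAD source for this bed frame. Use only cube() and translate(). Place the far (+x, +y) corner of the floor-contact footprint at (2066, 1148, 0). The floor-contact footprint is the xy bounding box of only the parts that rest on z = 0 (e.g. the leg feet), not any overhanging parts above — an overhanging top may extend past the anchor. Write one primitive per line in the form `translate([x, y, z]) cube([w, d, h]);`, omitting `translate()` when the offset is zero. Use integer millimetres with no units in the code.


translate([143, 165, 0]) cube([52, 52, 389]);
translate([143, 1096, 0]) cube([52, 52, 389]);
translate([2014, 165, 0]) cube([52, 52, 389]);
translate([2014, 1096, 0]) cube([52, 52, 389]);
translate([195, 165, 206]) cube([1819, 31, 122]);
translate([195, 1117, 206]) cube([1819, 31, 122]);
translate([143, 217, 206]) cube([31, 879, 122]);
translate([2035, 217, 206]) cube([31, 879, 122]);
translate([232, 165, 328]) cube([90, 983, 17]);
translate([359, 165, 328]) cube([90, 983, 17]);
translate([486, 165, 328]) cube([90, 983, 17]);
translate([613, 165, 328]) cube([90, 983, 17]);
translate([740, 165, 328]) cube([90, 983, 17]);
translate([867, 165, 328]) cube([90, 983, 17]);
translate([994, 165, 328]) cube([90, 983, 17]);
translate([1121, 165, 328]) cube([90, 983, 17]);
translate([1248, 165, 328]) cube([90, 983, 17]);
translate([1375, 165, 328]) cube([90, 983, 17]);
translate([1502, 165, 328]) cube([90, 983, 17]);
translate([1629, 165, 328]) cube([90, 983, 17]);
translate([1756, 165, 328]) cube([90, 983, 17]);
translate([1883, 165, 328]) cube([90, 983, 17]);


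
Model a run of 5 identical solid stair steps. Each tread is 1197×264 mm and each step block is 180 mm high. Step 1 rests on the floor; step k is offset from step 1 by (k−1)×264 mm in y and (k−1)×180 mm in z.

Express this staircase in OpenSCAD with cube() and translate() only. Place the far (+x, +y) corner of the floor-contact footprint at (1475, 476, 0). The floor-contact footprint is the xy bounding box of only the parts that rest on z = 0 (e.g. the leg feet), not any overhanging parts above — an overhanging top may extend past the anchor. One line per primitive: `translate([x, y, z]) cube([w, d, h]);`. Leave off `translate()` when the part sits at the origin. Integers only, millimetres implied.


translate([278, 212, 0]) cube([1197, 264, 180]);
translate([278, 476, 180]) cube([1197, 264, 180]);
translate([278, 740, 360]) cube([1197, 264, 180]);
translate([278, 1004, 540]) cube([1197, 264, 180]);
translate([278, 1268, 720]) cube([1197, 264, 180]);


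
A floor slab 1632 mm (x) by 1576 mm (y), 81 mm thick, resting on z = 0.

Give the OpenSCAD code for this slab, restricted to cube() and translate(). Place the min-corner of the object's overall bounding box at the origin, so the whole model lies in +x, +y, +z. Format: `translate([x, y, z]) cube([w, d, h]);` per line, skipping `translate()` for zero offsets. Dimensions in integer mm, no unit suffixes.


cube([1632, 1576, 81]);


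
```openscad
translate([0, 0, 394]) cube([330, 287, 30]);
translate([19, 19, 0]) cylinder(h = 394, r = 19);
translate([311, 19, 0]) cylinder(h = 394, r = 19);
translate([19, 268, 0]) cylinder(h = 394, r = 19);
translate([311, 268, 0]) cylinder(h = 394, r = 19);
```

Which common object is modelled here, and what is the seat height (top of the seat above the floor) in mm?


A stool. The seat height is 424 mm.

A 330×287×30 slab at z = 394 on four corner cylinders — a stool. The seat top is 394 + 30 = 424 mm.


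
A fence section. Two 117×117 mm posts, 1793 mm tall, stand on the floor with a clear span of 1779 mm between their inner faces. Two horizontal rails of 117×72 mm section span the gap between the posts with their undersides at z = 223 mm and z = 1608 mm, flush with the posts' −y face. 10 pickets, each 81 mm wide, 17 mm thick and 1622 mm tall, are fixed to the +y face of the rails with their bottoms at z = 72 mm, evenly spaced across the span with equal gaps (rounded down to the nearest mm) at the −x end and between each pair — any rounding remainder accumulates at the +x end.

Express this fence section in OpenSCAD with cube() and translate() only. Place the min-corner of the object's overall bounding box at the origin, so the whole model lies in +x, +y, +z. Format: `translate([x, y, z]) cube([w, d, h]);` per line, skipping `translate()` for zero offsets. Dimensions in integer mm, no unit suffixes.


cube([117, 117, 1793]);
translate([1896, 0, 0]) cube([117, 117, 1793]);
translate([117, 0, 223]) cube([1779, 117, 72]);
translate([117, 0, 1608]) cube([1779, 117, 72]);
translate([205, 117, 72]) cube([81, 17, 1622]);
translate([374, 117, 72]) cube([81, 17, 1622]);
translate([543, 117, 72]) cube([81, 17, 1622]);
translate([712, 117, 72]) cube([81, 17, 1622]);
translate([881, 117, 72]) cube([81, 17, 1622]);
translate([1050, 117, 72]) cube([81, 17, 1622]);
translate([1219, 117, 72]) cube([81, 17, 1622]);
translate([1388, 117, 72]) cube([81, 17, 1622]);
translate([1557, 117, 72]) cube([81, 17, 1622]);
translate([1726, 117, 72]) cube([81, 17, 1622]);


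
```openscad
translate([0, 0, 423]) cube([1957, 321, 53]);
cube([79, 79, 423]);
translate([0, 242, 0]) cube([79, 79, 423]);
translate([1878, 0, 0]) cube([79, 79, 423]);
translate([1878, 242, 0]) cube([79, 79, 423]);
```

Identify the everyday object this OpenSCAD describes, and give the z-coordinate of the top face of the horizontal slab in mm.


A bench. The seat-top height is 476 mm.

A long slab on four corner posts — a bench. The slab sits at z = 423 with thickness 53, so the top is 423 + 53 = 476 mm.


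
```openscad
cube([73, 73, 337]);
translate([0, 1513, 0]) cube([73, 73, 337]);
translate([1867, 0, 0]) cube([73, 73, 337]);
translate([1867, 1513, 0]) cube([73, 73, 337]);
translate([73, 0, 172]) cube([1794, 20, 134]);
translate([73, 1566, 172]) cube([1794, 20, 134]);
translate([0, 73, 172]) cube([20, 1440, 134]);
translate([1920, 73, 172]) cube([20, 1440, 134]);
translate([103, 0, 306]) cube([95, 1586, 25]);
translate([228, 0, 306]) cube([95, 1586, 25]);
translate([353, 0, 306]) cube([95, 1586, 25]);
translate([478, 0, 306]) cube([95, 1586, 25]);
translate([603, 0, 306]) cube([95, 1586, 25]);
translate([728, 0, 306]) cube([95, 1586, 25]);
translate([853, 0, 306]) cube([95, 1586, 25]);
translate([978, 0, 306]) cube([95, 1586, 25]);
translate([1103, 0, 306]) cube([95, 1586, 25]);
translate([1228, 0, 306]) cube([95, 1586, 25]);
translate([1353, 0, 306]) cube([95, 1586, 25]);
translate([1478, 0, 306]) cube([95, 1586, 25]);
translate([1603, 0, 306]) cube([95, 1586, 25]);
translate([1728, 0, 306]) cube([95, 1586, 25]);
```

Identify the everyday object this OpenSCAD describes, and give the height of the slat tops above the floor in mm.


A bed frame. The slat-top height is 331 mm.

Four posts, four rails, and a row of slats — a bed frame. Slats sit on the rails at z = 172 + 134 = 306; with slat thickness 25, the top is 331 mm.


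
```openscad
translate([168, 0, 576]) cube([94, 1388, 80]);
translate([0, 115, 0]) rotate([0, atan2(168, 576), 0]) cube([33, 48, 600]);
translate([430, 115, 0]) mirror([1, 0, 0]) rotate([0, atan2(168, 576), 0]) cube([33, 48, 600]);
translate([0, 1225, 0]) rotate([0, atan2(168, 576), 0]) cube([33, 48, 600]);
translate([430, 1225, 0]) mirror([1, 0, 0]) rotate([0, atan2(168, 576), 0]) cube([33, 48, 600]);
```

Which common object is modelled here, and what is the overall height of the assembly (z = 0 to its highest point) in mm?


A sawhorse. The overall height is 656 mm.

A beam across two mirrored pairs of raked legs — a sawhorse. The beam's underside is at z = 576 (matching the legs' vertical rise in atan2(168, 576)) and the beam is 80 mm tall, so its top is at 576 + 80 = 656 mm. The raked legs top out at the beam's underside, so that is the highest point.
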